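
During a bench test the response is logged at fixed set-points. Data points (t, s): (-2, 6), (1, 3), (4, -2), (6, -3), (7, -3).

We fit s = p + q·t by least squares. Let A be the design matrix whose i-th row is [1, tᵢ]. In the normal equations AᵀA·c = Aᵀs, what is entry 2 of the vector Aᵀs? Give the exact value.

Entry 2 ↔ basis t, so (Aᵀs)_{2} = Σᵢ (t)·sᵢ = (-2)·(6) + (1)·(3) + (4)·(-2) + (6)·(-3) + (7)·(-3) = -56.

-56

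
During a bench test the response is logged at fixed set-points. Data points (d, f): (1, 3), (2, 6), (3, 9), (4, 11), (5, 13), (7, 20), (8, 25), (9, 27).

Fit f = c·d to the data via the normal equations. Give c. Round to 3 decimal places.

Setting ∂/∂c … = 0 gives: 249·c = 734.
Hence c = 734 / 249 ≈ 2.94779.

c = 2.948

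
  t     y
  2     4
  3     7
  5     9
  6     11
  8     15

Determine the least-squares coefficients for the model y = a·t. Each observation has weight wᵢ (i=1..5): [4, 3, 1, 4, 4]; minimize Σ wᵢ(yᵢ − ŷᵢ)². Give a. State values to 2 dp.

a = 1.89

With design matrix M, MᵀWM = [[468]] and MᵀWy = [884]ᵀ.
a = 884/468 = 1.88889.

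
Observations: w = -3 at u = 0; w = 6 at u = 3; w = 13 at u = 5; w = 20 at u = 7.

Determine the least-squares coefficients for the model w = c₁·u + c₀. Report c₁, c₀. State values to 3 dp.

The normal equations are: 83·c₁ + 15·c₀ = 223;  15·c₁ + 4·c₀ = 36.
Determinant 83·4 − 15² = 107.
c₁ = (223·4 − 15·36)/107 = 352/107; c₀ = (83·36 − 15·223)/107 = -357/107.

c₁ = 3.290, c₀ = -3.336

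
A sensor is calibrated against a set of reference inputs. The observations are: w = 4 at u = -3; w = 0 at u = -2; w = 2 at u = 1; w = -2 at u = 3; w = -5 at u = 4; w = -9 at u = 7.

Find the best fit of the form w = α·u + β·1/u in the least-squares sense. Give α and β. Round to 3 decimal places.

XᵀX·[α, β]ᵀ = Xᵀw reads: 88·α + 6·β = -99;  6·α + (10973/7056)·β = -71/28.
Eliminating β: (10973/7056)·(row 1) − 6·(row 2) gives (88951/882)·α = (10973/7056)·(-99) − 6·(-71/28) = -108775/784, so α = -978975/711608.
Then β = ((-71/28) − 6·(-978975/711608))/(10973/7056) = 327096/88951.

α = -1.376, β = 3.677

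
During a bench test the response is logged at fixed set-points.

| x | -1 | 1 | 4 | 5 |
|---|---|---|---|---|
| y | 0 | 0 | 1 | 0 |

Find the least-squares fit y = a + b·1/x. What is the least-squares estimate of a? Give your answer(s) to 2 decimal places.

a = 0.24

Forming MᵀM = [[4, 9/20]; [9/20, 841/400]] and Mᵀy = [1, 1/4]ᵀ gives MᵀM·[a, b]ᵀ = Mᵀy.
det = 4·(841/400) − (9/20)² = 3283/400.
a = (1·(841/400) − (9/20)·(1/4))/(3283/400) = 796/3283; b = (4·(1/4) − (9/20)·1)/(3283/400) = 220/3283.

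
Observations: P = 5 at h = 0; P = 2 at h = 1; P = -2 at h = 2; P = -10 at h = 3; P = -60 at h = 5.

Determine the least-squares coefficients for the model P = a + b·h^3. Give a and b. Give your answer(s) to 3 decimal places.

XᵀX·[a, b]ᵀ = XᵀP reads: 5·a + 161·b = -65;  161·a + 16419·b = -7784.
(Σ1 = 5, Σh^3 = 161, Σh^3·h^3 = 16419, ΣP = -65, Σh^3·P = -7784.)
det = 5·16419 − 161² = 56174.
a = ((-65)·16419 − 161·(-7784))/56174 = 185989/56174; b = (5·(-7784) − 161·(-65))/56174 = -28455/56174.

a = 3.311, b = -0.507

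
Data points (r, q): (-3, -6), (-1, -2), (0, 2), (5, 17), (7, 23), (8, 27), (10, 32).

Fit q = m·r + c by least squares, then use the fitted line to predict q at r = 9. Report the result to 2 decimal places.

The normal system XᵀX·[m, c]ᵀ = Xᵀq is [[248, 26]; [26, 7]]·[m, c]ᵀ = [802, 93]ᵀ.
det = 248·7 − 26² = 1060.
m = (802·7 − 26·93)/1060 = 799/265; c = (248·93 − 26·802)/1060 = 553/265.
At r = 9: q̂ = (799/265)·(9) + (553/265)·(1) = 7744/265.

q̂ = 29.22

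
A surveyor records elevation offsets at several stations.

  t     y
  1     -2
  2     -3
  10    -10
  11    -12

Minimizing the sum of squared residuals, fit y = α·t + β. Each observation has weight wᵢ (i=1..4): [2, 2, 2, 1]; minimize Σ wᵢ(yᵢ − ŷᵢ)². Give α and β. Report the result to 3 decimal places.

α = -0.930, β = -1.082

With design matrix A, AᵀWA = [[331, 37]; [37, 7]] and AᵀWy = [-348, -42]ᵀ.
det = 331·7 − 37² = 948.
α = ((-348)·7 − 37·(-42))/948 = -147/158; β = (331·(-42) − 37·(-348))/948 = -171/158.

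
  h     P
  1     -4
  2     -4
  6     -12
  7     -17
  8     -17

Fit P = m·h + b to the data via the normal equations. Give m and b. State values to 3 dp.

Setting ∂/∂m … = 0 gives: 154·m + 24·b = -339;  24·m + 5·b = -54.
Δ = 154·5 − 24² = 194.
m = ((-339)·5 − 24·(-54))/194 = -399/194; b = (154·(-54) − 24·(-339))/194 = -90/97.

m = -2.057, b = -0.928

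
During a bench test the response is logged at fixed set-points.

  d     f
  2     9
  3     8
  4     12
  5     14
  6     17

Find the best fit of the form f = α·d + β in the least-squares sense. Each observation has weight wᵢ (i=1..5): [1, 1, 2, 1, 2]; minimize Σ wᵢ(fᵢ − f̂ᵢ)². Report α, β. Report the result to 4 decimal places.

Compute the Gram sums: Σwᵢ·d·d = 142, Σwᵢ·d = 30, Σwᵢ·1 = 7.
Right-hand side: Σwᵢ·d·f = 412, Σwᵢ·f = 89.
So MᵀWM·[α, β]ᵀ = MᵀWf: [[142, 30]; [30, 7]]·[α, β]ᵀ = [412, 89]ᵀ.
Δ = 142·7 − 30² = 94.
α = (412·7 − 30·89)/94 = 107/47; β = (142·89 − 30·412)/94 = 139/47.

α = 2.2766, β = 2.9574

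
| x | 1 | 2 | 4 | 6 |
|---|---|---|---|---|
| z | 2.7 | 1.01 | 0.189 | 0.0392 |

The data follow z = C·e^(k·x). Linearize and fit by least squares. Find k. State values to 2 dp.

Linearized form: ln z = k·x + ln C. From the 4 transformed points,
Over the data: Σx = 13.0000, Σ(x)² = 57.0000, Σln z = -3.9019, Σx·ln z = -25.0854.
Normal system: [[57.0000, 13.0000]; [13.0000, 4]]·[k, ln C]ᵀ = [-25.0854, -3.9019]ᵀ.
Slope k = (n·Σx·ln z − Σx·Σln z)/(n·Σ(x)² − (Σx)²) = (4·-25.0854 − 13.0000·-3.9019)/59.0000 = -0.84096; ln C = (Σln z − k·Σx)/n = 1.75766.

k = -0.84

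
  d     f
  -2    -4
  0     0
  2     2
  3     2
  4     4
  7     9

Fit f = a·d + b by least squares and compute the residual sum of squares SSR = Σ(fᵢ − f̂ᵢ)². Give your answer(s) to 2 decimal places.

Setting ∂/∂a … = 0 gives: 82·a + 14·b = 97;  14·a + 6·b = 13.
(Σd·d = 82, Σd = 14, Σ1 = 6, Σd·f = 97, Σf = 13.)
Determinant 82·6 − 14² = 296.
a = (97·6 − 14·13)/296 = 50/37; b = (82·13 − 14·97)/296 = -73/74.
Residuals: -23/74, 73/74, 21/74, -79/74, -31/74, 39/74; SSR = 203/74.

SSR = 2.74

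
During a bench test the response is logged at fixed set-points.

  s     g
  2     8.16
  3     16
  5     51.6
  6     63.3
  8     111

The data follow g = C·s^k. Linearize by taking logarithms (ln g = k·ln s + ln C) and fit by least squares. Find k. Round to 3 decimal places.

Taking logs, ln g = k·ln s + ln C, so regress ln g on ln s.
Σln s = 7.2724, Σ(ln s)² = 11.8122, Σln g = 17.6728, Σln s·ln g = 28.0731.
Normal system: [[11.8122, 7.2724]; [7.2724, 5]]·[k, ln C]ᵀ = [28.0731, 17.6728]ᵀ.
Δ = 11.8122·5 − (7.2724)² = 6.1731; k = (28.0731·5 − 7.2724·17.6728)/6.1731 = 1.91838, ln C = (11.8122·17.6728 − 7.2724·28.0731)/6.1731 = 0.74431.

k = 1.918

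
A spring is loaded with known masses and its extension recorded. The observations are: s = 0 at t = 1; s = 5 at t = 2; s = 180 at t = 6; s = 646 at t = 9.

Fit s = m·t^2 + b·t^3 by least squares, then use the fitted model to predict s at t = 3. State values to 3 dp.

ŝ = 18.331

From the data, Σt^2·t^2 = 7874, Σt^2·t^3 = 66858, Σt^3·t^3 = 578162.
For Aᵀs: Σt^2·s = 58826, Σt^3·s = 509854.
AᵀA·[m, b]ᵀ = Aᵀs becomes [[7874, 66858]; [66858, 578162]]·[m, b]ᵀ = [58826, 509854]ᵀ.
Determinant 7874·578162 − 66858² = 82455424.
m = (58826·578162 − 66858·509854)/82455424 = -9607615/10306928; b = (7874·509854 − 66858·58826)/82455424 = 10200211/10306928.
At t = 3: ŝ = (-9607615/10306928)·(9) + (10200211/10306928)·(27) = 94468581/5153464.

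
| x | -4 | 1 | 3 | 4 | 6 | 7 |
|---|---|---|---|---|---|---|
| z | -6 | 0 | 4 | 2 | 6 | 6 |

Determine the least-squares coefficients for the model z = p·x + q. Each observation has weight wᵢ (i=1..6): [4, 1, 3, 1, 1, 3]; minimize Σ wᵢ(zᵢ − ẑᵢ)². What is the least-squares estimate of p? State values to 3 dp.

p = 1.132

Sums needed: Σwᵢ·x·x = 291, Σwᵢ·x = 25, Σwᵢ·1 = 13.
Right-hand side: Σwᵢ·x·z = 302, Σwᵢ·z = 14.
Normal equations: [[291, 25]; [25, 13]]·[p, q]ᵀ = [302, 14]ᵀ.
Eliminating q: 13·(row 1) − 25·(row 2) gives 3158·p = 13·302 − 25·14 = 3576, so p = 1788/1579.
Then q = (14 − 25·(1788/1579))/13 = -1738/1579.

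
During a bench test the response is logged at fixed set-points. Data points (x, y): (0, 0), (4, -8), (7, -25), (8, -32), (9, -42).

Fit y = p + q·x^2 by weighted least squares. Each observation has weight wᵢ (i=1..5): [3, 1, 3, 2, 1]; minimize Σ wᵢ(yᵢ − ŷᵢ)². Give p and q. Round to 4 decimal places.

Entries of MᵀWM: Σwᵢ·1 = 10, Σwᵢ·x^2 = 372, Σwᵢ·x^2·x^2 = 22212.
Right-hand side: Σwᵢ·y = -189, Σwᵢ·x^2·y = -11301.
Normal equations: [[10, 372]; [372, 22212]]·[p, q]ᵀ = [-189, -11301]ᵀ.
Eliminating q: 22212·(row 1) − 372·(row 2) gives 83736·p = 22212·(-189) − 372·(-11301) = 5904, so p = 82/1163.
Then q = ((-11301) − 372·(82/1163))/22212 = -7117/13956.

p = 0.0705, q = -0.5100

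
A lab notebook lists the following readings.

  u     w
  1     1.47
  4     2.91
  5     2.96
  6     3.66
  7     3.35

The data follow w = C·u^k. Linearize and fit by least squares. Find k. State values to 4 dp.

With ln wᵢ as the transformed response and ln uᵢ as the regressor:
XᵀX = [[11.5091, 6.7334]; [6.7334, 5]], rhs = [7.9046, 5.0450]ᵀ  (here Σln u = 6.7334, Σ(ln u)² = 11.5091, Σln w = 5.0450, Σln u·ln w = 7.9046).
Δ = 11.5091·5 − (6.7334)² = 12.2067; k = (7.9046·5 − 6.7334·5.0450)/12.2067 = 0.45489, ln C = (11.5091·5.0450 − 6.7334·7.9046)/12.2067 = 0.39641.

k = 0.4549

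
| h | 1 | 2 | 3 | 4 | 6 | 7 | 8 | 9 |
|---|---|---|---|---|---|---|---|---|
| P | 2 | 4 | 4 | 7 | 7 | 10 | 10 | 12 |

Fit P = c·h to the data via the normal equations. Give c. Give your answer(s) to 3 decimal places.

Setting ∂/∂c … = 0 gives: 260·c = 350.
(Σh·h = 260, Σh·P = 350.)
c = 350/260 = 1.34615.

c = 1.346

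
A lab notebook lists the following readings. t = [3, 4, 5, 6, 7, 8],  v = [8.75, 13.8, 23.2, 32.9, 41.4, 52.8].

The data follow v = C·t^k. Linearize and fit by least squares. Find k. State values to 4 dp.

Linearized form: ln v = k·ln t + ln C. From the 6 transformed points,
Σln t = 9.9115, Σ(ln t)² = 17.0401, Σln v = 19.1211, Σln t·ln v = 32.8346.
Equations: 17.0401·k + 9.9115·ln C = 32.8346;  9.9115·k + 6·ln C = 19.1211.
Slope k = (n·Σln t·ln v − Σln t·Σln v)/(n·Σ(ln t)² − (Σln t)²) = (6·32.8346 − 9.9115·19.1211)/4.0036 = 1.87061; ln C = (Σln v − k·Σln t)/n = 0.09678.

k = 1.8706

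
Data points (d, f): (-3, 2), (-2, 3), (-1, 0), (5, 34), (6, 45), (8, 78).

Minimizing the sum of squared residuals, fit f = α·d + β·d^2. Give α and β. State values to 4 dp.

α = 1.7097, β = 0.9968

Entries of XᵀX: Σd·d = 139, Σd·d^2 = 817, Σd^2·d^2 = 6115.
For Xᵀf: Σd·f = 1052, Σd^2·f = 7492.
So XᵀX·[α, β]ᵀ = Xᵀf: [[139, 817]; [817, 6115]]·[α, β]ᵀ = [1052, 7492]ᵀ.
Determinant 139·6115 − 817² = 182496.
α = (1052·6115 − 817·7492)/182496 = 19501/11406; β = (139·7492 − 817·1052)/182496 = 11369/11406.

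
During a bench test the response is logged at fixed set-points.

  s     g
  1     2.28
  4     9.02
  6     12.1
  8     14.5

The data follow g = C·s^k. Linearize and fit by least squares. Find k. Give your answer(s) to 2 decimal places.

k = 0.91

With ln gᵢ as the transformed response and ln sᵢ as the regressor:
XᵀX = [[9.4563, 5.2575]; [5.2575, 4]], rhs = [13.0770, 8.1910]ᵀ  (here Σln s = 5.2575, Σ(ln s)² = 9.4563, Σln g = 8.1910, Σln s·ln g = 13.0770).
Δ = 9.4563·4 − (5.2575)² = 10.1839; k = (13.0770·4 − 5.2575·8.1910)/10.1839 = 0.90772, ln C = (9.4563·8.1910 − 5.2575·13.0770)/10.1839 = 0.85466.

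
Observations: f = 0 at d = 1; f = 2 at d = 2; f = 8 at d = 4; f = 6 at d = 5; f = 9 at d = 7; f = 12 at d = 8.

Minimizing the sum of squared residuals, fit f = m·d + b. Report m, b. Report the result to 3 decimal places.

m = 1.560, b = -0.853

Compute the Gram sums: Σd·d = 159, Σd = 27, Σ1 = 6.
Right-hand side: Σd·f = 225, Σf = 37.
Normal equations: [[159, 27]; [27, 6]]·[m, b]ᵀ = [225, 37]ᵀ.
Determinant 159·6 − 27² = 225.
m = (225·6 − 27·37)/225 = 39/25; b = (159·37 − 27·225)/225 = -64/75.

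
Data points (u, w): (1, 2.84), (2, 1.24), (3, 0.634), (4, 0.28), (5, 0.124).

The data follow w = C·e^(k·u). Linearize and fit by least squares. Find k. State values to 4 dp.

k = -0.7751

With ln wᵢ as the transformed response and uᵢ as the regressor:
Σu = 15.0000, Σ(u)² = 55.0000, Σln w = -2.5572, Σu·ln w = -15.4223.
Equations: 55.0000·k + 15.0000·ln C = -15.4223;  15.0000·k + 5·ln C = -2.5572.
Slope k = (n·Σu·ln w − Σu·Σln w)/(n·Σ(u)² − (Σu)²) = (5·-15.4223 − 15.0000·-2.5572)/50.0000 = -0.77506; ln C = (Σln w − k·Σu)/n = 1.81374.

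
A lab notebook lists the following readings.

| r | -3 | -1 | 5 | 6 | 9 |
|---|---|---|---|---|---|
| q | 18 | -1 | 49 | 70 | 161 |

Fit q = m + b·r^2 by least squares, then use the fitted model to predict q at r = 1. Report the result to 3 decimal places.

From the data, Σ1 = 5, Σr^2 = 152, Σr^2·r^2 = 8564.
Moment sums: Σq = 297, Σr^2·q = 16947.
Normal equations: [[5, 152]; [152, 8564]]·[m, b]ᵀ = [297, 16947]ᵀ.
Eliminating b: 8564·(row 1) − 152·(row 2) gives 19716·m = 8564·297 − 152·16947 = -32436, so m = -51/31.
Then b = (16947 − 152·(-51/31))/8564 = 249/124.
At r = 1: q̂ = (-51/31)·(1) + (249/124)·(1) = 45/124.

q̂ = 0.363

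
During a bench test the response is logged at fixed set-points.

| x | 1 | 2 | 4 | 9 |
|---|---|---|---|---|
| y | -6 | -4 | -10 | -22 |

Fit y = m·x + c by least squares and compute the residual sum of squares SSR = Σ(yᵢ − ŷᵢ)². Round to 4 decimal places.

From the data, Σx·x = 102, Σx = 16, Σ1 = 4.
And Σx·y = -252, Σy = -42.
So MᵀM·[m, c]ᵀ = Mᵀy: [[102, 16]; [16, 4]]·[m, c]ᵀ = [-252, -42]ᵀ.
Δ = 102·4 − 16² = 152.
m = ((-252)·4 − 16·(-42))/152 = -42/19; c = (102·(-42) − 16·(-252))/152 = -63/38.
Residuals: -81/38, 79/38, 1/2, -17/38; SSR = 177/19.

SSR = 9.3158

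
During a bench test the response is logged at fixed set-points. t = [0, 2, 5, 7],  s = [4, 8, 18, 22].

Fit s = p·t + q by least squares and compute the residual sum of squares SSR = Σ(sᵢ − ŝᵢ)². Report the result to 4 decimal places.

SSR = 2.2069

Compute the Gram sums: Σt·t = 78, Σt = 14, Σ1 = 4.
Right-hand side: Σt·s = 260, Σs = 52.
So MᵀM·[p, q]ᵀ = Mᵀs: [[78, 14]; [14, 4]]·[p, q]ᵀ = [260, 52]ᵀ.
Δ = 78·4 − 14² = 116.
p = (260·4 − 14·52)/116 = 78/29; q = (78·52 − 14·260)/116 = 104/29.
Residuals: 12/29, -28/29, 28/29, -12/29; SSR = 64/29.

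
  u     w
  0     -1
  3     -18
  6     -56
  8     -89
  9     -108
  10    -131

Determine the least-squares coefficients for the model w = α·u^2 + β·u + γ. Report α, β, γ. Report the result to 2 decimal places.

The normal system MᵀM·[α, β, γ]ᵀ = Mᵀw is [[22034, 2484, 290]; [2484, 290, 36]; [290, 36, 6]]·[α, β, γ]ᵀ = [-29722, -3384, -403]ᵀ.
Row-reducing yields α = -58991/59620, β = -46296/14905, γ = -3831/5420.

α = -0.99, β = -3.11, γ = -0.71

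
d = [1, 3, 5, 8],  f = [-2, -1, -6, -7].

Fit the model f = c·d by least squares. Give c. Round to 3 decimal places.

Normal-equation sums: Σd·d = 99.
For Aᵀf: Σd·f = -91.
Normal equations: [[99]]·[c]ᵀ = [-91]ᵀ.
Hence c = -91 / 99 ≈ -0.919192.

c = -0.919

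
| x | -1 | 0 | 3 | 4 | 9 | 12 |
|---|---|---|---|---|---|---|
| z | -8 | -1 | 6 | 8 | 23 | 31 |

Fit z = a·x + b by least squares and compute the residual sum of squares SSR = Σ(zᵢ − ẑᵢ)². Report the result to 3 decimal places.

SSR = 9.102

With design matrix M, MᵀM = [[251, 27]; [27, 6]] and Mᵀz = [637, 59]ᵀ.
det = 251·6 − 27² = 777.
a = (637·6 − 27·59)/777 = 743/259; b = (251·59 − 27·637)/777 = -2390/777.
Residuals: -1597/777, 1613/777, 365/777, -310/777, 200/777, -271/777; SSR = 7072/777.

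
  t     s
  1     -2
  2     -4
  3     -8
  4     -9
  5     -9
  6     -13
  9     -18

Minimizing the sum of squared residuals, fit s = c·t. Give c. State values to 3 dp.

Forming AᵀA = [[172]] and Aᵀs = [-355]ᵀ gives AᵀA·[c]ᵀ = Aᵀs.
c = (-355)/172 = -2.06395.

c = -2.064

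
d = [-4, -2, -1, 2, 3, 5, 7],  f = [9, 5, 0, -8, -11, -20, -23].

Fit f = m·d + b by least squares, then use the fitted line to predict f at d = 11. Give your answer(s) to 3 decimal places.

f̂ = -36.213

Forming MᵀM = [[108, 10]; [10, 7]] and Mᵀf = [-356, -48]ᵀ gives MᵀM·[m, b]ᵀ = Mᵀf.
Eliminating b: 7·(row 1) − 10·(row 2) gives 656·m = 7·(-356) − 10·(-48) = -2012, so m = -503/164.
Then b = ((-48) − 10·(-503/164))/7 = -203/82.
At d = 11: f̂ = (-503/164)·(11) + (-203/82)·(1) = -5939/164.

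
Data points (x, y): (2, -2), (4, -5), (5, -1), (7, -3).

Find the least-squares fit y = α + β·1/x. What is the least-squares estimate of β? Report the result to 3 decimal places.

Normal-equation sums: Σ1 = 4, Σ1/x = 153/140, Σ1/x·1/x = 7309/19600.
Moment sums: Σy = -11, Σ1/x·y = -403/140.
So MᵀM·[α, β]ᵀ = Mᵀy: [[4, 153/140]; [153/140, 7309/19600]]·[α, β]ᵀ = [-11, -403/140]ᵀ.
Eliminating β: (7309/19600)·(row 1) − (153/140)·(row 2) gives (5827/19600)·α = (7309/19600)·(-11) − (153/140)·(-403/140) = -937/980, so α = -18740/5827.
Then β = ((-403/140) − (153/140)·(-18740/5827))/(7309/19600) = 9940/5827.

β = 1.706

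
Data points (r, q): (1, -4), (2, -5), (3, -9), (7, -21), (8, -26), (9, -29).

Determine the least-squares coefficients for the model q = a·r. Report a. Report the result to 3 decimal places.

a = -3.159

AᵀA·[a]ᵀ = Aᵀq reads: 208·a = -657.
Hence a = -657 / 208 ≈ -3.15865.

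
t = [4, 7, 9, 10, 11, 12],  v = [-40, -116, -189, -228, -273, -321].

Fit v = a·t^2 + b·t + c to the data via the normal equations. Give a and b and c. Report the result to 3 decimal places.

Setting ∂/∂a … = 0 gives: 54595·a + 5195·b + 511·c = -123690;  5195·a + 511·b + 53·c = -11808;  511·a + 53·b + 6·c = -1167.
(Σt^2·t^2 = 54595, Σt^2·t = 5195, Σt^2 = 511, Σt·t = 511, Σt = 53, Σ1 = 6, Σt^2·v = -123690, Σt·v = -11808, Σv = -1167.)
Row-reducing yields a = -9731/5192, b = -27011/5192, c = 28755/2596.

a = -1.874, b = -5.202, c = 11.077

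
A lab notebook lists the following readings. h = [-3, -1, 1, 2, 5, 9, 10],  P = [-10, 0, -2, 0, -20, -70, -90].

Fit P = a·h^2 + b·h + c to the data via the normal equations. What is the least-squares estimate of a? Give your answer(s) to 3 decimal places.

From the data, Σh^2·h^2 = 17285, Σh^2·h = 1835, Σh^2 = 221, Σh·h = 221, Σh = 23, Σ1 = 7.
And Σh^2·P = -15262, Σh·P = -1602, ΣP = -192.
Inverting the 3×3 Gram matrix, [a, b, c]ᵀ = [-228485/235788, 167597/235788, 4657/5614]ᵀ.

a = -0.969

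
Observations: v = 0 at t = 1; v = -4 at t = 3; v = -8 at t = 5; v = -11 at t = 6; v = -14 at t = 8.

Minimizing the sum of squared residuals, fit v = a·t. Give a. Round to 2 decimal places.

Normal-equation sums: Σt·t = 135.
Right-hand side: Σt·v = -230.
So XᵀX·[a]ᵀ = Xᵀv: [[135]]·[a]ᵀ = [-230]ᵀ.
a = (-230)/135 = -1.7037.

a = -1.70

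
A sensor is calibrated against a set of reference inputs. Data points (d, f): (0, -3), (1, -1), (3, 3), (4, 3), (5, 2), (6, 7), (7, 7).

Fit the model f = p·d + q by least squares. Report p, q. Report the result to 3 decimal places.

p = 1.373, q = -2.529

Setting ∂/∂p … = 0 gives: 136·p + 26·q = 121;  26·p + 7·q = 18.
det = 136·7 − 26² = 276.
p = (121·7 − 26·18)/276 = 379/276; q = (136·18 − 26·121)/276 = -349/138.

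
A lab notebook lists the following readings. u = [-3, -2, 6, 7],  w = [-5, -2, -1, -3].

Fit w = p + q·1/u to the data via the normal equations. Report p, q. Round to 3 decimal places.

p = -2.507, q = 1.852

With design matrix A, AᵀA = [[4, -11/21]; [-11/21, 361/882]] and Aᵀw = [-11, 29/14]ᵀ.
Eliminating q: (361/882)·(row 1) − (-11/21)·(row 2) gives (601/441)·p = (361/882)·(-11) − (-11/21)·(29/14) = -1507/441, so p = -1507/601.
Then q = ((29/14) − (-11/21)·(-1507/601))/(361/882) = 1113/601.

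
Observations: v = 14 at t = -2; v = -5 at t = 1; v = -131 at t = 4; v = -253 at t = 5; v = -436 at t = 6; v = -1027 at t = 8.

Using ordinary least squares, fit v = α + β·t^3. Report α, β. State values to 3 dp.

α = -2.822, β = -2.001

With design matrix A, AᵀA = [[6, 910]; [910, 328586]] and Aᵀv = [-1838, -660126]ᵀ.
Eliminating β: 328586·(row 1) − 910·(row 2) gives 1143416·α = 328586·(-1838) − 910·(-660126) = -3226408, so α = -403301/142927.
Then β = ((-660126) − 910·(-403301/142927))/328586 = -286022/142927.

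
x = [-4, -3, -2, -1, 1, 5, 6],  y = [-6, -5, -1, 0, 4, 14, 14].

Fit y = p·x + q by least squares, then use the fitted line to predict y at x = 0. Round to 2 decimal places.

From the data, Σx·x = 92, Σx = 2, Σ1 = 7.
For Aᵀy: Σx·y = 199, Σy = 20.
Determinant 92·7 − 2² = 640.
p = (199·7 − 2·20)/640 = 1353/640; q = (92·20 − 2·199)/640 = 721/320.
At x = 0: ŷ = (1353/640)·(0) + (721/320)·(1) = 721/320.

ŷ = 2.25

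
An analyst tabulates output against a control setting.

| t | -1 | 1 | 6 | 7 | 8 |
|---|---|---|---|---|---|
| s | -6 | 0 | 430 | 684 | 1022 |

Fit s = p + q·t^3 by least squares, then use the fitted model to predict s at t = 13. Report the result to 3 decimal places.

ŝ = 4395.931

Sums needed: Σ1 = 5, Σt^3 = 1071, Σt^3·t^3 = 426451.
For Aᵀs: Σs = 2130, Σt^3·s = 850762.
So AᵀA·[p, q]ᵀ = Aᵀs: [[5, 1071]; [1071, 426451]]·[p, q]ᵀ = [2130, 850762]ᵀ.
Determinant 5·426451 − 1071² = 985214.
p = (2130·426451 − 1071·850762)/985214 = -1412736/492607; q = (5·850762 − 1071·2130)/985214 = 986290/492607.
At t = 13: ŝ = (-1412736/492607)·(1) + (986290/492607)·(2197) = 2165466394/492607.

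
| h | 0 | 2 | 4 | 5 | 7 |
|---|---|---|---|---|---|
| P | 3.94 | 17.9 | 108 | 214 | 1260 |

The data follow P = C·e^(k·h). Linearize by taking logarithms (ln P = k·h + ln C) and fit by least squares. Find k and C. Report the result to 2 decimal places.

k = 0.83, C = 3.73

Taking logs, ln P = k·h + ln C, so regress ln P on h.
Σh = 18.0000, Σ(h)² = 94.0000, Σln P = 21.4430, Σh·ln P = 101.3001.
Equations: 94.0000·k + 18.0000·ln C = 101.3001;  18.0000·k + 5·ln C = 21.4430.
Slope k = (n·Σh·ln P − Σh·Σln P)/(n·Σ(h)² − (Σh)²) = (5·101.3001 − 18.0000·21.4430)/146.0000 = 0.82553; ln C = (Σln P − k·Σh)/n = 1.31669, so C = exp(1.31669) = 3.73104.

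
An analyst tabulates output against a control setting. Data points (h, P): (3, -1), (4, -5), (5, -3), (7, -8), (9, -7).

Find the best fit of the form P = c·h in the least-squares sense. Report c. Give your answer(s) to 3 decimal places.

c = -0.872

The normal equations are: 180·c = -157.
(Σh·h = 180, Σh·P = -157.)
Hence c = -157 / 180 ≈ -0.872222.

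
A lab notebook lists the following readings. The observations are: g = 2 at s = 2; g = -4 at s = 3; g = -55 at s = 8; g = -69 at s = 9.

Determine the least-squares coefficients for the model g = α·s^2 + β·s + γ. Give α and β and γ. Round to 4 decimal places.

Setting ∂/∂α … = 0 gives: 10754·α + 1276·β + 158·γ = -9137;  1276·α + 158·β + 22·γ = -1069;  158·α + 22·β + 4·γ = -126.
Solving the 3×3 system (Gaussian elimination) gives α = -2/3, β = -314/111, γ = 769/74.

α = -0.6667, β = -2.8288, γ = 10.3919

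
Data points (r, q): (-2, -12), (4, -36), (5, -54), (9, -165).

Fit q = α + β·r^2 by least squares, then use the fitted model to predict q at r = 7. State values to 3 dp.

q̂ = -101.502

With design matrix M, MᵀM = [[4, 126]; [126, 7458]] and Mᵀq = [-267, -15339]ᵀ.
Eliminating β: 7458·(row 1) − 126·(row 2) gives 13956·α = 7458·(-267) − 126·(-15339) = -58572, so α = -4881/1163.
Then β = ((-15339) − 126·(-4881/1163))/7458 = -4619/2326.
At r = 7: q̂ = (-4881/1163)·(1) + (-4619/2326)·(49) = -236093/2326.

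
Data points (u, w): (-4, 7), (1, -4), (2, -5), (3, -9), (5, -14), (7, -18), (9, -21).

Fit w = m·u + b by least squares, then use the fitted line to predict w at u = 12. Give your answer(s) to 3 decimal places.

ŵ = -28.551

Normal-equation sums: Σu·u = 185, Σu = 23, Σ1 = 7.
Moment sums: Σu·w = -454, Σw = -64.
Δ = 185·7 − 23² = 766.
m = ((-454)·7 − 23·(-64))/766 = -853/383; b = (185·(-64) − 23·(-454))/766 = -699/383.
At u = 12: ŵ = (-853/383)·(12) + (-699/383)·(1) = -10935/383.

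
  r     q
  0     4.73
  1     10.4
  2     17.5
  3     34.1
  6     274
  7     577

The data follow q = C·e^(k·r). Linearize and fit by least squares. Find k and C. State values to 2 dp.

k = 0.68, C = 4.76

With ln qᵢ as the transformed response and rᵢ as the regressor:
XᵀX = [[99.0000, 19.0000]; [19.0000, 6]], rhs = [96.8378, 22.2582]ᵀ  (here Σr = 19.0000, Σ(r)² = 99.0000, Σln q = 22.2582, Σr·ln q = 96.8378).
Solving (det = 233.0000): k = 0.67863, ln C = 1.56070, so C = exp(1.56070) = 4.76218.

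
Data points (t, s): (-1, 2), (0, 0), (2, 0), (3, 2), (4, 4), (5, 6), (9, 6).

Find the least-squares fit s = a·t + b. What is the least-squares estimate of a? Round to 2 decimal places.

a = 0.62

Setting ∂/∂a … = 0 gives: 136·a + 22·b = 104;  22·a + 7·b = 20.
(Σt·t = 136, Σt = 22, Σ1 = 7, Σt·s = 104, Σs = 20.)
det = 136·7 − 22² = 468.
a = (104·7 − 22·20)/468 = 8/13; b = (136·20 − 22·104)/468 = 12/13.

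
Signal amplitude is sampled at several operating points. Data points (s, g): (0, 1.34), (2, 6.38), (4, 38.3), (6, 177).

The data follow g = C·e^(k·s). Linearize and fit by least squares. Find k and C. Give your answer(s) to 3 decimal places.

k = 0.822, C = 1.317

Taking logs, ln g = k·s + ln C, so regress ln g on s.
Σs = 12.0000, Σ(s)² = 56.0000, Σln g = 10.9674, Σs·ln g = 49.3450.
Equations: 56.0000·k + 12.0000·ln C = 49.3450;  12.0000·k + 4·ln C = 10.9674.
Solving (det = 80.0000): k = 0.82214, ln C = 0.27545, so C = exp(0.27545) = 1.31712.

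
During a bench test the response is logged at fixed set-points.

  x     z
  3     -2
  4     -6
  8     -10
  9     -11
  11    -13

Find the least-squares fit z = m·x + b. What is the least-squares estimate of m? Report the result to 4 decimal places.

With design matrix M, MᵀM = [[291, 35]; [35, 5]] and Mᵀz = [-352, -42]ᵀ.
Determinant 291·5 − 35² = 230.
m = ((-352)·5 − 35·(-42))/230 = -29/23; b = (291·(-42) − 35·(-352))/230 = 49/115.

m = -1.2609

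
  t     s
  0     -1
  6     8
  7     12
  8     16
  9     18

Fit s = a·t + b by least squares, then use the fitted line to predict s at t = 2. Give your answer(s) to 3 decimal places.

From the data, Σt·t = 230, Σt = 30, Σ1 = 5.
And Σt·s = 422, Σs = 53.
So AᵀA·[a, b]ᵀ = Aᵀs: [[230, 30]; [30, 5]]·[a, b]ᵀ = [422, 53]ᵀ.
det = 230·5 − 30² = 250.
a = (422·5 − 30·53)/250 = 52/25; b = (230·53 − 30·422)/250 = -47/25.
At t = 2: ŝ = (52/25)·(2) + (-47/25)·(1) = 57/25.

ŝ = 2.280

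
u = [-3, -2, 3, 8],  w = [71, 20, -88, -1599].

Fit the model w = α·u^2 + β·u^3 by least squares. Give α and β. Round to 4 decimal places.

Compute the Gram sums: Σu^2·u^2 = 4274, Σu^2·u^3 = 32736, Σu^3·u^3 = 263666.
For Aᵀw: Σu^2·w = -102409, Σu^3·w = -823141.
AᵀA·[α, β]ᵀ = Aᵀw becomes [[4274, 32736]; [32736, 263666]]·[α, β]ᵀ = [-102409, -823141]ᵀ.
Δ = 4274·263666 − 32736² = 55262788.
α = ((-102409)·263666 − 32736·(-823141))/55262788 = -27713809/27631394; β = (4274·(-823141) − 32736·(-102409))/55262788 = -82821805/27631394.

α = -1.0030, β = -2.9974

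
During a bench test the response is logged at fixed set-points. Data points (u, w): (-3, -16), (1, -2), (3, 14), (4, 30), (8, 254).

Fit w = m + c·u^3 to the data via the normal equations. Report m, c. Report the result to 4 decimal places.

Forming AᵀA = [[5, 577]; [577, 267699]] and Aᵀw = [280, 132776]ᵀ gives AᵀA·[m, c]ᵀ = Aᵀw.
Determinant 5·267699 − 577² = 1005566.
m = (280·267699 − 577·132776)/1005566 = -828016/502783; c = (5·132776 − 577·280)/1005566 = 251160/502783.

m = -1.6469, c = 0.4995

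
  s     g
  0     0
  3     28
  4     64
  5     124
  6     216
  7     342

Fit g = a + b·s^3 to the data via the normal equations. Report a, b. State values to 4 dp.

Forming XᵀX = [[6, 775]; [775, 184755]] and Xᵀg = [774, 184314]ᵀ gives XᵀX·[a, b]ᵀ = Xᵀg.
Determinant 6·184755 − 775² = 507905.
a = (774·184755 − 775·184314)/507905 = 31404/101581; b = (6·184314 − 775·774)/507905 = 506034/507905.

a = 0.3092, b = 0.9963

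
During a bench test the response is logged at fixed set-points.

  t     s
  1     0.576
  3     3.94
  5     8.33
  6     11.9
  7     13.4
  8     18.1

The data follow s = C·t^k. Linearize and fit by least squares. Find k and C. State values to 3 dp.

Let Y = ln s. Fitting Y = k·ln t + ln C by least squares:
Σln t = 8.5252, Σ(ln t)² = 15.1183, Σln s = 10.9071, Σln t·ln s = 20.4276.
Equations: 15.1183·k + 8.5252·ln C = 20.4276;  8.5252·k + 6·ln C = 10.9071.
Δ = 15.1183·6 − (8.5252)² = 18.0313; k = (20.4276·6 − 8.5252·10.9071)/18.0313 = 1.64051, ln C = (15.1183·10.9071 − 8.5252·20.4276)/18.0313 = -0.51308, so C = exp(-0.51308) = 0.59865.

k = 1.641, C = 0.599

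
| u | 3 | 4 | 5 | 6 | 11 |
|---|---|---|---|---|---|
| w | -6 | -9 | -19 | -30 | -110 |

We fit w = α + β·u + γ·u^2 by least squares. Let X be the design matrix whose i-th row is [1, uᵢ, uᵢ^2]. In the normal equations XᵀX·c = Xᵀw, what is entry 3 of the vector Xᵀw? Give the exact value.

-15063

Entry 3 ↔ basis u^2, so (Xᵀw)_{3} = Σᵢ (u^2)·wᵢ = (9)·(-6) + (16)·(-9) + (25)·(-19) + (36)·(-30) + (121)·(-110) = -15063.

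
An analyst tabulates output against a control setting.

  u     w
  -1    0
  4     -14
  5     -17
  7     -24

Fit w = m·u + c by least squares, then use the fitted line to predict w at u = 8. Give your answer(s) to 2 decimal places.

ŵ = -26.32

Entries of MᵀM: Σu·u = 91, Σu = 15, Σ1 = 4.
And Σu·w = -309, Σw = -55.
det = 91·4 − 15² = 139.
m = ((-309)·4 − 15·(-55))/139 = -411/139; c = (91·(-55) − 15·(-309))/139 = -370/139.
At u = 8: ŵ = (-411/139)·(8) + (-370/139)·(1) = -3658/139.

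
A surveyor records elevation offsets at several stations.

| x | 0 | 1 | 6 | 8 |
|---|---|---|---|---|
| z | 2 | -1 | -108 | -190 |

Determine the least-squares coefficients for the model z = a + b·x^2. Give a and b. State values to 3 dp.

Entries of AᵀA: Σ1 = 4, Σx^2 = 101, Σx^2·x^2 = 5393.
Right-hand side: Σz = -297, Σx^2·z = -16049.
Determinant 4·5393 − 101² = 11371.
a = ((-297)·5393 − 101·(-16049))/11371 = 19228/11371; b = (4·(-16049) − 101·(-297))/11371 = -34199/11371.

a = 1.691, b = -3.008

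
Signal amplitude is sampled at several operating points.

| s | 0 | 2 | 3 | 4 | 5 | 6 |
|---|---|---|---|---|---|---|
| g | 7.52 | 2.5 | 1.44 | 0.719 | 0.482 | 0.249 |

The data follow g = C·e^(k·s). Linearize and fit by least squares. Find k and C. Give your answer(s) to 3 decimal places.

k = -0.566, C = 7.606

With ln gᵢ as the transformed response and sᵢ as the regressor:
Σs = 20.0000, Σ(s)² = 90.0000, Σln g = 0.8485, Σs·ln g = -10.3839.
Equations: 90.0000·k + 20.0000·ln C = -10.3839;  20.0000·k + 6·ln C = 0.8485.
Δ = 90.0000·6 − (20.0000)² = 140.0000; k = (-10.3839·6 − 20.0000·0.8485)/140.0000 = -0.56624, ln C = (90.0000·0.8485 − 20.0000·-10.3839)/140.0000 = 2.02888, so C = exp(2.02888) = 7.60555.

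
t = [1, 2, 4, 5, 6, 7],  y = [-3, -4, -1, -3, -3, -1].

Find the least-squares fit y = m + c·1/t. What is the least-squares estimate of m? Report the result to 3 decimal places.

m = -1.922

From the data, Σ1 = 6, Σ1/t = 949/420, Σ1/t·1/t = 247081/176400.
Moment sums: Σy = -15, Σ1/t·y = -909/140.
Normal equations: [[6, 949/420]; [949/420, 247081/176400]]·[m, c]ᵀ = [-15, -909/140]ᵀ.
Δ = 6·(247081/176400) − (949/420)² = 116377/35280.
m = ((-15)·(247081/176400) − (949/420)·(-909/140))/(116377/35280) = -1118292/581885; c = (6·(-909/140) − (949/420)·(-15))/(116377/35280) = -178668/116377.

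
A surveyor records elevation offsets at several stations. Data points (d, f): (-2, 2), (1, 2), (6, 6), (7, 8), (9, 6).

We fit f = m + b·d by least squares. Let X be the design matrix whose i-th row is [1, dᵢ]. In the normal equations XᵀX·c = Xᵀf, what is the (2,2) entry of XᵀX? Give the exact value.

171

Row 2 ↔ basis d, column 2 ↔ basis d, so (XᵀX)_{2,2} = Σᵢ (d)·(d) = (-2)·(-2) + (1)·(1) + (6)·(6) + (7)·(7) + (9)·(9) = 171.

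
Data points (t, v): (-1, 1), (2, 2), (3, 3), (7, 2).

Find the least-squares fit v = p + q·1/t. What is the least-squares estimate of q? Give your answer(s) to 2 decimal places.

The normal system AᵀA·[p, q]ᵀ = Aᵀv is [[4, -1/42]; [-1/42, 2437/1764]]·[p, q]ᵀ = [8, 9/7]ᵀ.
Eliminating q: (2437/1764)·(row 1) − (-1/42)·(row 2) gives (1083/196)·p = (2437/1764)·8 − (-1/42)·(9/7) = 9775/882, so p = 19550/9747.
Then q = ((9/7) − (-1/42)·(19550/9747))/(2437/1764) = 3136/3249.

q = 0.97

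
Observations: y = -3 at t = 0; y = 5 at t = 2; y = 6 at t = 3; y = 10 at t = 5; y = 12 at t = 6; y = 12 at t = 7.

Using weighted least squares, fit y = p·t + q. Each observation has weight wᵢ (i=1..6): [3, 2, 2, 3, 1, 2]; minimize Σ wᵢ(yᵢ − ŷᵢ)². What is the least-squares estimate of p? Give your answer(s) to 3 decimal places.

With design matrix A, AᵀWA = [[235, 45]; [45, 13]] and AᵀWy = [446, 79]ᵀ.
Δ = 235·13 − 45² = 1030.
p = (446·13 − 45·79)/1030 = 2243/1030; q = (235·79 − 45·446)/1030 = -301/206.

p = 2.178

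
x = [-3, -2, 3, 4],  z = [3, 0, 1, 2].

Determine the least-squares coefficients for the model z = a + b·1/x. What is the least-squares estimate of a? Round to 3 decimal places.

a = 1.525

From the data, Σ1 = 4, Σ1/x = -1/4, Σ1/x·1/x = 77/144.
Right-hand side: Σz = 6, Σ1/x·z = -1/6.
So AᵀA·[a, b]ᵀ = Aᵀz: [[4, -1/4]; [-1/4, 77/144]]·[a, b]ᵀ = [6, -1/6]ᵀ.
Determinant 4·(77/144) − (-1/4)² = 299/144.
a = (6·(77/144) − (-1/4)·(-1/6))/(299/144) = 456/299; b = (4·(-1/6) − (-1/4)·6)/(299/144) = 120/299.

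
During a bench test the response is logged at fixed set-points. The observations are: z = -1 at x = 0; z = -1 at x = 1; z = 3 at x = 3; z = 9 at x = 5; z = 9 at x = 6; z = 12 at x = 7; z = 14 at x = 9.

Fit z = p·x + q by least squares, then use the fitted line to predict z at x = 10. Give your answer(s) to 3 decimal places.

From the data, Σx·x = 201, Σx = 31, Σ1 = 7.
Right-hand side: Σx·z = 317, Σz = 45.
Normal equations: [[201, 31]; [31, 7]]·[p, q]ᵀ = [317, 45]ᵀ.
det = 201·7 − 31² = 446.
p = (317·7 − 31·45)/446 = 412/223; q = (201·45 − 31·317)/446 = -391/223.
At x = 10: ẑ = (412/223)·(10) + (-391/223)·(1) = 3729/223.

ẑ = 16.722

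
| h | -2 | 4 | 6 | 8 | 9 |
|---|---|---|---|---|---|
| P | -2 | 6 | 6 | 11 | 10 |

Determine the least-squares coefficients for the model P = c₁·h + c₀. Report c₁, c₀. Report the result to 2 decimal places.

MᵀM·[c₁, c₀]ᵀ = MᵀP reads: 201·c₁ + 25·c₀ = 242;  25·c₁ + 5·c₀ = 31.
Δ = 201·5 − 25² = 380.
c₁ = (242·5 − 25·31)/380 = 87/76; c₀ = (201·31 − 25·242)/380 = 181/380.

c₁ = 1.14, c₀ = 0.48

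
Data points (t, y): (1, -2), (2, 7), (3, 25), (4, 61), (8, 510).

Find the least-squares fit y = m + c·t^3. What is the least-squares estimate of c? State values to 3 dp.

Compute the Gram sums: Σ1 = 5, Σt^3 = 612, Σt^3·t^3 = 267034.
Right-hand side: Σy = 601, Σt^3·y = 265753.
Normal equations: [[5, 612]; [612, 267034]]·[m, c]ᵀ = [601, 265753]ᵀ.
Eliminating c: 267034·(row 1) − 612·(row 2) gives 960626·m = 267034·601 − 612·265753 = -2153402, so m = -1076701/480313.
Then c = (265753 − 612·(-1076701/480313))/267034 = 960953/960626.

c = 1.000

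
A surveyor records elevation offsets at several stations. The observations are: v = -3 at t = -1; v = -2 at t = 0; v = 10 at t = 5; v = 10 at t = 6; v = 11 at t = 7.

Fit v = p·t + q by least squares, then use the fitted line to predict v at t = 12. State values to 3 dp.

v̂ = 21.624

Setting ∂/∂p … = 0 gives: 111·p + 17·q = 190;  17·p + 5·q = 26.
Determinant 111·5 − 17² = 266.
p = (190·5 − 17·26)/266 = 254/133; q = (111·26 − 17·190)/266 = -172/133.
At t = 12: v̂ = (254/133)·(12) + (-172/133)·(1) = 2876/133.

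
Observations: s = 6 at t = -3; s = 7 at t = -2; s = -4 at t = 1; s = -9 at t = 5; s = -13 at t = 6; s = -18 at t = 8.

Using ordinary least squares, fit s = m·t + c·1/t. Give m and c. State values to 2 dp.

From the data, Σt·t = 139, Σt·1/t = 6, Σ1/t·1/t = 20801/14400.
And Σt·s = -303, Σ1/t·s = -943/60.
Normal equations: [[139, 6]; [6, 20801/14400]]·[m, c]ᵀ = [-303, -943/60]ᵀ.
det = 139·(20801/14400) − 6² = 2372939/14400.
m = ((-303)·(20801/14400) − 6·(-943/60))/(2372939/14400) = -4944783/2372939; c = (139·(-943/60) − 6·(-303))/(2372939/14400) = -5279280/2372939.

m = -2.08, c = -2.22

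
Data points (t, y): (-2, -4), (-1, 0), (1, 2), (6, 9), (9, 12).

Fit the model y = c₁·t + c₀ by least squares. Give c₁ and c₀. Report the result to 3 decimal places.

XᵀX·[c₁, c₀]ᵀ = Xᵀy reads: 123·c₁ + 13·c₀ = 172;  13·c₁ + 5·c₀ = 19.
(Σt·t = 123, Σt = 13, Σ1 = 5, Σt·y = 172, Σy = 19.)
Δ = 123·5 − 13² = 446.
c₁ = (172·5 − 13·19)/446 = 613/446; c₀ = (123·19 − 13·172)/446 = 101/446.

c₁ = 1.374, c₀ = 0.226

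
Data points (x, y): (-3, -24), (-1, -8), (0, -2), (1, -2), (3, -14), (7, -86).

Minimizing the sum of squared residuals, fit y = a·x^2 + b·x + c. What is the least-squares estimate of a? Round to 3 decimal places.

Normal-equation sums: Σx^2·x^2 = 2565, Σx^2·x = 343, Σx^2 = 69, Σx·x = 69, Σx = 7, Σ1 = 6.
Right-hand side: Σx^2·y = -4566, Σx·y = -566, Σy = -136.
Normal equations: [[2565, 343, 69]; [343, 69, 7]; [69, 7, 6]]·[a, b, c]ᵀ = [-4566, -566, -136]ᵀ.
Inverting the 3×3 Gram matrix, [a, b, c]ᵀ = [-22709/11658, 33217/19430, -65866/29145]ᵀ.

a = -1.948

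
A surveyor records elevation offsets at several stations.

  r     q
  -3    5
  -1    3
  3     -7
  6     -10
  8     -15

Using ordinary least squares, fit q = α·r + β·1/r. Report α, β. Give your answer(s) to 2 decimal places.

Normal-equation sums: Σr·r = 119, Σr·1/r = 5, Σ1/r·1/r = 81/64.
Moment sums: Σr·q = -219, Σ1/r·q = -253/24.
So XᵀX·[α, β]ᵀ = Xᵀq: [[119, 5]; [5, 81/64]]·[α, β]ᵀ = [-219, -253/24]ᵀ.
Δ = 119·(81/64) − 5² = 8039/64.
α = ((-219)·(81/64) − 5·(-253/24))/(8039/64) = -43097/24117; β = (119·(-253/24) − 5·(-219))/(8039/64) = -30616/24117.

α = -1.79, β = -1.27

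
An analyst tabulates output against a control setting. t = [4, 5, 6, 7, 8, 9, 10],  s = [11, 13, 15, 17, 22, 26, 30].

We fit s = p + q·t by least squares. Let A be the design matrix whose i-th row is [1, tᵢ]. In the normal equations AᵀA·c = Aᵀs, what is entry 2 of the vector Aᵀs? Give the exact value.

Entry 2 ↔ basis t, so (Aᵀs)_{2} = Σᵢ (t)·sᵢ = (4)·(11) + (5)·(13) + (6)·(15) + (7)·(17) + (8)·(22) + (9)·(26) + (10)·(30) = 1028.

1028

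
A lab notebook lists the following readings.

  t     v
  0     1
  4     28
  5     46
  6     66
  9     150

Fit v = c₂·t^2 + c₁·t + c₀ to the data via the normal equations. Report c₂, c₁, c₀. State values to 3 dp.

c₂ = 1.921, c₁ = -0.709, c₀ = 0.898

Normal-equation sums: Σt^2·t^2 = 8738, Σt^2·t = 1134, Σt^2 = 158, Σt·t = 158, Σt = 24, Σ1 = 5.
Moment sums: Σt^2·v = 16124, Σt·v = 2088, Σv = 291.
MᵀM·[c₂, c₁, c₀]ᵀ = Mᵀv becomes [[8738, 1134, 158]; [1134, 158, 24]; [158, 24, 5]]·[c₂, c₁, c₀]ᵀ = [16124, 2088, 291]ᵀ.
Row-reducing yields c₂ = 6593/3432, c₁ = -811/1144, c₀ = 1541/1716.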